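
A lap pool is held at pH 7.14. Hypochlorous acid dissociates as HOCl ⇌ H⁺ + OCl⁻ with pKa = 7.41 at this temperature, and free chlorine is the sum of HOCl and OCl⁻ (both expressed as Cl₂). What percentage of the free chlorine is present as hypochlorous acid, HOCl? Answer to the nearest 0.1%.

65.1%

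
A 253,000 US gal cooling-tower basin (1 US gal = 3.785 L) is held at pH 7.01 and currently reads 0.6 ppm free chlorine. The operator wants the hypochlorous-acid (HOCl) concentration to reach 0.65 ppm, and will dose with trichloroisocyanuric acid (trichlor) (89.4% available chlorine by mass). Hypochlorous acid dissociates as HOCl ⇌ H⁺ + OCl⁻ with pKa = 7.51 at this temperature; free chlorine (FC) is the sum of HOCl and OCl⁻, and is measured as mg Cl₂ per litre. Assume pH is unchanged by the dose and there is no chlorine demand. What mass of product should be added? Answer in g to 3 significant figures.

Volume: 253,000 US gal × 3.785 L/gal = 957,605 L.
[OCl⁻]/[HOCl] = 10^(pH − pKa) = 10^(7.01 − 7.51) = 0.3162; fraction as HOCl = 1/(1 + 0.3162) = 0.7597.
Free chlorine required for 0.65 ppm HOCl: 0.65 / 0.7597 = 0.8555 ppm.
FC to add: 0.8555 − 0.6 = 0.2555 mg/L as Cl₂.
Cl₂ equivalent: 0.2555 mg/L × 957,605 L = 244.7 g.
Product at 89.4% available Cl: 244.7 / 0.894 = 273.7 g.

274 g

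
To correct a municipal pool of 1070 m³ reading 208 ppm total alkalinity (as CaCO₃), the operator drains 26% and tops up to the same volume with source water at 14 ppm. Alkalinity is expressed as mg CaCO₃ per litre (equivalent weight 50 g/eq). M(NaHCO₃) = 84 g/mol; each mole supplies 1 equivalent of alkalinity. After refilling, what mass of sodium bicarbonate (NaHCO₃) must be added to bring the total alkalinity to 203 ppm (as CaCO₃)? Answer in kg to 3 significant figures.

81.7 kg

Volume: 1070 m³ = 1,070,000 L.
After draining 26% and refilling: 208 × 0.74 + 14 × 0.26 = 157.56 ppm.
Deficit to target: 203 − 157.56 = 45.44 mg/L.
As CaCO₃: 45.44 mg/L × 1,070,000 L = 48,620 g; ÷ 50 g/eq ÷ 1 = 972.4 mol NaHCO₃.
Mass: 972.4 × 84 = 81,680 g.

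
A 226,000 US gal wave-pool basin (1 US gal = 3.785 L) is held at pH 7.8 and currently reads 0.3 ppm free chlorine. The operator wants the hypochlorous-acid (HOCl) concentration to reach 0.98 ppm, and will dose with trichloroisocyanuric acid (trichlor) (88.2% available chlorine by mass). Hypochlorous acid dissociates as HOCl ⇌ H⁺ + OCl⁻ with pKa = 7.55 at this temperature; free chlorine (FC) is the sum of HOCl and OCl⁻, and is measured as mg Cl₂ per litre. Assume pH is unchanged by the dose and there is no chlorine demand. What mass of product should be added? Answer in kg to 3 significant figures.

Volume: 226,000 US gal × 3.785 L/gal = 855,410 L.
[OCl⁻]/[HOCl] = 10^(pH − pKa) = 10^(7.8 − 7.55) = 1.778; fraction as HOCl = 1/(1 + 1.778) = 0.3599.
Free chlorine required for 0.98 ppm HOCl: 0.98 / 0.3599 = 2.723 ppm.
FC to add: 2.723 − 0.3 = 2.423 mg/L as Cl₂.
Cl₂ equivalent: 2.423 mg/L × 855,410 L = 2072 g.
Product at 88.2% available Cl: 2072 / 0.882 = 2350 g.

2.35 kg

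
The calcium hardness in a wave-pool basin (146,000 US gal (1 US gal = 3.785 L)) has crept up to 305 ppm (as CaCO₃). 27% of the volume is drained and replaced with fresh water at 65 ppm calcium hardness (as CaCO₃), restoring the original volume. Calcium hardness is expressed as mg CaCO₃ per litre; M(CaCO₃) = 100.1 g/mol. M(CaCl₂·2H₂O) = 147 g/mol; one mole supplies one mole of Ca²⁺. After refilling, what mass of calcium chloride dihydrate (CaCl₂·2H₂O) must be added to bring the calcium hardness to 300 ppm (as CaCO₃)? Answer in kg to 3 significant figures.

48.5 kg

Volume: 146,000 US gal × 3.785 L/gal = 552,610 L.
After draining 27% and refilling: 305 × 0.73 + 65 × 0.27 = 240.2 ppm.
Deficit to target: 300 − 240.2 = 59.8 mg/L.
As CaCO₃: 59.8 mg/L × 552,610 L = 33,050 g; ÷ 100.1 = 330.1 mol Ca²⁺.
Mass: 330.1 × 147 = 48,530 g.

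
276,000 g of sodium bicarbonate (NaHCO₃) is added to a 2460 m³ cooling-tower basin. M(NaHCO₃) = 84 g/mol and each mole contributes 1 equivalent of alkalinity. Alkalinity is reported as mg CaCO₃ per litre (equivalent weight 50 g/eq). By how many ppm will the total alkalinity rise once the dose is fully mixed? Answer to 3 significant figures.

66.8 ppm

Volume: 2460 m³ = 2,460,000 L.
Moles of NaHCO₃: 276,000 g ÷ 84 g/mol = 3286 mol → 3286 eq of alkalinity.
As CaCO₃: 3286 eq × 50 g/eq = 164,300 g.
Rise: 164,300 g / 2,460,000 L × 1000 = 66.78 mg/L.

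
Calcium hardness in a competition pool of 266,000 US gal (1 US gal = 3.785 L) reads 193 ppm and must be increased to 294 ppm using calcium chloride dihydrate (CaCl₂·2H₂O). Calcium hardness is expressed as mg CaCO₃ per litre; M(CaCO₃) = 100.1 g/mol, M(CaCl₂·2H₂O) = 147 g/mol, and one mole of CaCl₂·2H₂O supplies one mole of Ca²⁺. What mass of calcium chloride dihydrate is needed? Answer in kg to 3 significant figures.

Volume: 266,000 US gal × 3.785 L/gal = 1,006,810 L.
Hardness to add: (294 − 193) = 101 mg/L as CaCO₃ × 1,006,810 L = 101,700 g as CaCO₃.
Moles of Ca²⁺ (1 mol Ca²⁺ ≡ 1 mol CaCO₃): 101,700 / 100.1 g/mol = 1016 mol.
Mass of CaCl₂·2H₂O: 1016 × 147 = 149,300 g.

149 kg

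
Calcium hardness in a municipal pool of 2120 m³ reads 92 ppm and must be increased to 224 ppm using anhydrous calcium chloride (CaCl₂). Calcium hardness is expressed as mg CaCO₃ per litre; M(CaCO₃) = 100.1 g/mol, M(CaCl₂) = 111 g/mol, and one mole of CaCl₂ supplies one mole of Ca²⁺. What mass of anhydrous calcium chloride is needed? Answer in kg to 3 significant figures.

Volume: 2120 m³ = 2,120,000 L.
Hardness to add: (224 − 92) = 132 mg/L as CaCO₃ × 2,120,000 L = 279,800 g as CaCO₃.
Moles of Ca²⁺ (1 mol Ca²⁺ ≡ 1 mol CaCO₃): 279,800 / 100.1 g/mol = 2796 mol.
Mass of CaCl₂: 2796 × 111 = 310,300 g.

310 kg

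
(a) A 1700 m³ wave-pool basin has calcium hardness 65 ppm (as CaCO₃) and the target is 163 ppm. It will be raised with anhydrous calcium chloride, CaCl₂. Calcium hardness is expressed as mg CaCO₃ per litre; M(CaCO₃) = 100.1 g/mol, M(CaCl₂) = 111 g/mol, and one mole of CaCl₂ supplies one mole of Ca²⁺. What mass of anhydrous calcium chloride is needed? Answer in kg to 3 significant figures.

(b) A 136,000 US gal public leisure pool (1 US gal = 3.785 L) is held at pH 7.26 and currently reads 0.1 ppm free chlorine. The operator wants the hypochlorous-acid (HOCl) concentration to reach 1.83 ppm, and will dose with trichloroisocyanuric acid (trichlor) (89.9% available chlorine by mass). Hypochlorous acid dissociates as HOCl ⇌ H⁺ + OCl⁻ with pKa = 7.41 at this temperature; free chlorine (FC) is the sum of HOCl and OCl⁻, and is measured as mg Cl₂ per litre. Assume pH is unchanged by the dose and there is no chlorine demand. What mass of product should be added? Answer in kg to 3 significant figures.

(a) 185 kg; (b) 1.73 kg

(a) Volume: 1700 m³ = 1,700,000 L.
(a) Hardness to add: (163 − 65) = 98 mg/L as CaCO₃ × 1,700,000 L = 166,600 g as CaCO₃.
(a) Moles of Ca²⁺ (1 mol Ca²⁺ ≡ 1 mol CaCO₃): 166,600 / 100.1 g/mol = 1664 mol.
(a) Mass of CaCl₂: 1664 × 111 = 184,700 g.

(b) Volume: 136,000 US gal × 3.785 L/gal = 514,760 L.
(b) [OCl⁻]/[HOCl] = 10^(pH − pKa) = 10^(7.26 − 7.41) = 0.7079; fraction as HOCl = 1/(1 + 0.7079) = 0.5855.
(b) Free chlorine required for 1.83 ppm HOCl: 1.83 / 0.5855 = 3.126 ppm.
(b) FC to add: 3.126 − 0.1 = 3.026 mg/L as Cl₂.
(b) Cl₂ equivalent: 3.026 mg/L × 514,760 L = 1557 g.
(b) Product at 89.9% available Cl: 1557 / 0.899 = 1732 g.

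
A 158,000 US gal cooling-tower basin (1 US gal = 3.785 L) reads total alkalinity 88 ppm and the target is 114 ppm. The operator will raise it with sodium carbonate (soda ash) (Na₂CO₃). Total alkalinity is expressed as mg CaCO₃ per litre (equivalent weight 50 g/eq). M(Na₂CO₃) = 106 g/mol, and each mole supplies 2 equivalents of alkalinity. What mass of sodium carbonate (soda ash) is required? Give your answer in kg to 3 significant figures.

Volume: 158,000 US gal × 3.785 L/gal = 598,030 L.
Alkalinity to add: (114 − 88) = 26 mg/L as CaCO₃ × 598,030 L = 15,550 g as CaCO₃.
Equivalents: 15,550 g ÷ 50 g/eq = 311 eq.
Each mole of Na₂CO₃ supplies 2 eq, so 311 / 2 = 155.5 mol.
Mass: 155.5 mol × 106 g/mol = 16,480 g.

16.5 kg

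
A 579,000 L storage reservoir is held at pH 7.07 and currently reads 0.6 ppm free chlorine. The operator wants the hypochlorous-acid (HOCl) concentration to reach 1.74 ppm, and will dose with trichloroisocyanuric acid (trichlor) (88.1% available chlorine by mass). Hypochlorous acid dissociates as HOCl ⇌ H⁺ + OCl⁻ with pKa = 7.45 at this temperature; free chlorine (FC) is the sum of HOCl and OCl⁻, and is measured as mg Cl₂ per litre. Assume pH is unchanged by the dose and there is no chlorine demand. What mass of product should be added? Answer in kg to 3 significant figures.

[OCl⁻]/[HOCl] = 10^(pH − pKa) = 10^(7.07 − 7.45) = 0.4169; fraction as HOCl = 1/(1 + 0.4169) = 0.7058.
Free chlorine required for 1.74 ppm HOCl: 1.74 / 0.7058 = 2.465 ppm.
FC to add: 2.465 − 0.6 = 1.865 mg/L as Cl₂.
Cl₂ equivalent: 1.865 mg/L × 579,000 L = 1080 g.
Product at 88.1% available Cl: 1080 / 0.881 = 1226 g.

1.23 kg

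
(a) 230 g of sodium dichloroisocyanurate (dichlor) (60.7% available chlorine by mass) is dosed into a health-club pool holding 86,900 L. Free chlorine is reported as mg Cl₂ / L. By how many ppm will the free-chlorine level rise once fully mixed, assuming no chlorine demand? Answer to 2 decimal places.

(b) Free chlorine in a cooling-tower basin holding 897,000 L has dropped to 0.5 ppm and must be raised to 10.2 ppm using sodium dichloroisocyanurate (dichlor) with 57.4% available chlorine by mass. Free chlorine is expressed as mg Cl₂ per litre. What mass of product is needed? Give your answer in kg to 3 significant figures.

(a) Available chlorine delivered: 230 g × 0.607 = 139.6 g as Cl₂.
(a) Concentration rise: 139.6 g / 86,900 L = 1.607 mg/L = 1.61 ppm.

(b) Chlorine deficit: 10.2 − 0.5 = 9.7 ppm = 9.7 mg/L as Cl₂.
(b) Cl₂ equivalent needed: 9.7 mg/L × 897,000 L = 8,701,000 mg = 8701 g.
(b) Product at 57.4% available chlorine: 8701 / 0.574 = 15,160 g.

(a) 1.61 ppm; (b) 15.2 kg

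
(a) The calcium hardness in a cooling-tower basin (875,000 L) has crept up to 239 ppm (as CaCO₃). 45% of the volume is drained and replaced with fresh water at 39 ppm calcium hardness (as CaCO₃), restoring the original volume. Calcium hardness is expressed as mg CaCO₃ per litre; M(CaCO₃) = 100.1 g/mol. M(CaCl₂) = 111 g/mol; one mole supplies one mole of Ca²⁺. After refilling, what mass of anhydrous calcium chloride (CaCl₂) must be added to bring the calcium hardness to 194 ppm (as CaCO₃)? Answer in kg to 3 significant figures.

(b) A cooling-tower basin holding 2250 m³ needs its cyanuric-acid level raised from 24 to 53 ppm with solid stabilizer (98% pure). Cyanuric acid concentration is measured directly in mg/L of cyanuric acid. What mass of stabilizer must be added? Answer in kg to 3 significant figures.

(a) 43.7 kg; (b) 66.6 kg

(a) After draining 45% and refilling: 239 × 0.55 + 39 × 0.45 = 149 ppm.
(a) Deficit to target: 194 − 149 = 45 mg/L.
(a) As CaCO₃: 45 mg/L × 875,000 L = 39,370 g; ÷ 100.1 = 393.4 mol Ca²⁺.
(a) Mass: 393.4 × 111 = 43,660 g.

(b) Volume: 2250 m³ = 2,250,000 L.
(b) CYA to add: (53 − 24) = 29 mg/L × 2,250,000 L = 65,250 g cyanuric acid.
(b) At 98% purity: 65,250 / 0.98 = 66,580 g product.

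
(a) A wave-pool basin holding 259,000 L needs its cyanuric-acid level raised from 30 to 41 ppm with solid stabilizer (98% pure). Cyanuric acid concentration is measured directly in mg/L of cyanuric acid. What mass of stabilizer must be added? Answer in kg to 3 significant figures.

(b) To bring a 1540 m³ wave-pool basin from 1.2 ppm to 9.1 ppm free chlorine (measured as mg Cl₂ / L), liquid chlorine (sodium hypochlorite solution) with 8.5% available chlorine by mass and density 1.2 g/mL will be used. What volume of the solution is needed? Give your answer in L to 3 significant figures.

(a) CYA to add: (41 − 30) = 11 mg/L × 259,000 L = 2849 g cyanuric acid.
(a) At 98% purity: 2849 / 0.98 = 2907 g product.

(b) Volume: 1540 m³ = 1,540,000 L.
(b) Chlorine deficit: 9.1 − 1.2 = 7.9 ppm = 7.9 mg/L as Cl₂.
(b) Cl₂ equivalent needed: 7.9 mg/L × 1,540,000 L = 12,170,000 mg = 12,170 g.
(b) Product at 8.5% available chlorine: 12,170 / 0.085 = 143,100 g.
(b) Volume at density 1.2 g/mL: 143,100 g ÷ 1.2 g/mL = 119,300 mL.

(a) 2.91 kg; (b) 119 L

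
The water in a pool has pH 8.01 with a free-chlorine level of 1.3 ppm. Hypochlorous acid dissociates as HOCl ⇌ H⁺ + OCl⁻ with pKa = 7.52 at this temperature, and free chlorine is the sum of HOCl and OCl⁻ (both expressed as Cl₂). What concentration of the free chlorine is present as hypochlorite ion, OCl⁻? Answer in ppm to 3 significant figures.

0.982 ppm

[OCl⁻]/[HOCl] = 10^(pH − pKa) = 10^(8.01 − 7.52) = 10^0.49 = 3.09.
Fraction as HOCl = 1 / (1 + 3.09) = 0.2445.
OCl⁻ = (1 − 0.2445) × 1.3 ppm = 0.9822 ppm.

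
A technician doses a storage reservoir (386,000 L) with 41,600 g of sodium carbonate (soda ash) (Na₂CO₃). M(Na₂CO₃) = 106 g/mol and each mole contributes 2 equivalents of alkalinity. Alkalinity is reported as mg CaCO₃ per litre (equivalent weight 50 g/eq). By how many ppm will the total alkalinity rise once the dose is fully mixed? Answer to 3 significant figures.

102 ppm

Moles of Na₂CO₃: 41,600 g ÷ 106 g/mol = 392.5 mol → 784.9 eq of alkalinity.
As CaCO₃: 784.9 eq × 50 g/eq = 39,250 g.
Rise: 39,250 g / 386,000 L × 1000 = 101.7 mg/L.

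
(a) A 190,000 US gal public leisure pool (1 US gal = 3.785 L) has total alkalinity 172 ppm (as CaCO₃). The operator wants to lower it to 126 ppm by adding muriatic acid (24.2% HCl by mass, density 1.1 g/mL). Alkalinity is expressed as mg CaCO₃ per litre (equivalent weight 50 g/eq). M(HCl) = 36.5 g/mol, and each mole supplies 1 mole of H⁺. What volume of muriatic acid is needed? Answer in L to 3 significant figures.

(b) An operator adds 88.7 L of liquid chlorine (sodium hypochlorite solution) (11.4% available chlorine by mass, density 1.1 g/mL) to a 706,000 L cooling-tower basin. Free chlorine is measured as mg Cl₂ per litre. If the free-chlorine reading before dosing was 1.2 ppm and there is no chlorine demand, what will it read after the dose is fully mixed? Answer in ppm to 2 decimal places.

(a) 90.7 L; (b) 16.95 ppm

(a) Volume: 190,000 US gal × 3.785 L/gal = 719,150 L.
(a) Alkalinity to neutralize: (172 − 126) = 46 mg/L as CaCO₃ × 719,150 L = 33,080 g as CaCO₃.
(a) Equivalents of H⁺ required: 33,080 ÷ 50 g/eq = 661.6 eq = 661.6 mol HCl.
(a) Mass of HCl: 661.6 × 36.5 = 24,150 g.
(a) Mass of 24.2% solution: 24,150 / 0.242 = 99,790 g.
(a) Volume: 99,790 g ÷ 1.1 g/mL = 90,720 mL.

(b) Mass of solution: 88.7 L × 1000 mL/L × 1.1 g/mL = 97,570 g.
(b) Available chlorine delivered: 97,570 g × 0.114 = 11,120 g as Cl₂.
(b) Concentration rise: 11,120 g / 706,000 L = 15.75 mg/L = 15.75 ppm.
(b) Final FC: 1.2 + 15.75 = 16.95 ppm.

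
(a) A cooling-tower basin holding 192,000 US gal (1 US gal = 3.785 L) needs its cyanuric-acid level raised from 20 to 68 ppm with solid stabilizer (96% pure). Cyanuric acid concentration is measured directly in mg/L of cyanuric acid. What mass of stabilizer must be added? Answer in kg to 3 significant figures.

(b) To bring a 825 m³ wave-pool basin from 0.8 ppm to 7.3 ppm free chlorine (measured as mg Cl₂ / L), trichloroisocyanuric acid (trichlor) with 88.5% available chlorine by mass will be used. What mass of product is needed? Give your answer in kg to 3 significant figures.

(a) Volume: 192,000 US gal × 3.785 L/gal = 726,720 L.
(a) CYA to add: (68 − 20) = 48 mg/L × 726,720 L = 34,880 g cyanuric acid.
(a) At 96% purity: 34,880 / 0.96 = 36,340 g product.

(b) Volume: 825 m³ = 825,000 L.
(b) Chlorine deficit: 7.3 − 0.8 = 6.5 ppm = 6.5 mg/L as Cl₂.
(b) Cl₂ equivalent needed: 6.5 mg/L × 825,000 L = 5,362,000 mg = 5362 g.
(b) Product at 88.5% available chlorine: 5362 / 0.885 = 6059 g.

(a) 36.3 kg; (b) 6.06 kg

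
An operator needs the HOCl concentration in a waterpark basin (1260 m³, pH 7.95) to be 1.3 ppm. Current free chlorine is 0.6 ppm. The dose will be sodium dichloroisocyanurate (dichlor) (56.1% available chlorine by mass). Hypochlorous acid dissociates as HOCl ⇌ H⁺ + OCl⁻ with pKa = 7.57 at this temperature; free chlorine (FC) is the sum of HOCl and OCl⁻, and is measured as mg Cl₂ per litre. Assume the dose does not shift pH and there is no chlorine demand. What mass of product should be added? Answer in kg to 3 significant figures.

Volume: 1260 m³ = 1,260,000 L.
[OCl⁻]/[HOCl] = 10^(pH − pKa) = 10^(7.95 − 7.57) = 2.399; fraction as HOCl = 1/(1 + 2.399) = 0.2942.
Free chlorine required for 1.3 ppm HOCl: 1.3 / 0.2942 = 4.418 ppm.
FC to add: 4.418 − 0.6 = 3.818 mg/L as Cl₂.
Cl₂ equivalent: 3.818 mg/L × 1,260,000 L = 4811 g.
Product at 56.1% available Cl: 4811 / 0.561 = 8576 g.

8.58 kg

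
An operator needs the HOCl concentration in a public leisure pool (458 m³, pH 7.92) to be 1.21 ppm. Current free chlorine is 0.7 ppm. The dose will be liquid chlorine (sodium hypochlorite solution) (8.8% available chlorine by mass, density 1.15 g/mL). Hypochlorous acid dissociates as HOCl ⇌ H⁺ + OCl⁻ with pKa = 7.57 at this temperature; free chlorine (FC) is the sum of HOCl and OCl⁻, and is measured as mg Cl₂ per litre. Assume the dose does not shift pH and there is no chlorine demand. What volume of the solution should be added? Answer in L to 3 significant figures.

Volume: 458 m³ = 458,000 L.
[OCl⁻]/[HOCl] = 10^(pH − pKa) = 10^(7.92 − 7.57) = 2.239; fraction as HOCl = 1/(1 + 2.239) = 0.3088.
Free chlorine required for 1.21 ppm HOCl: 1.21 / 0.3088 = 3.919 ppm.
FC to add: 3.919 − 0.7 = 3.219 mg/L as Cl₂.
Cl₂ equivalent: 3.219 mg/L × 458,000 L = 1474 g.
Product at 8.8% available Cl: 1474 / 0.088 = 16,750 g.
Volume: 16,750 g ÷ 1.15 g/mL = 14,570 mL.

14.6 L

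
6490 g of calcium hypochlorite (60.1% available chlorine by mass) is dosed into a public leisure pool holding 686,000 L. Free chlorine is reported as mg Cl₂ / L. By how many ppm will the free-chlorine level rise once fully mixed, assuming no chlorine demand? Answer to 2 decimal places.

Available chlorine delivered: 6490 g × 0.601 = 3900 g as Cl₂.
Concentration rise: 3900 g / 686,000 L = 5.686 mg/L = 5.69 ppm.

5.69 ppm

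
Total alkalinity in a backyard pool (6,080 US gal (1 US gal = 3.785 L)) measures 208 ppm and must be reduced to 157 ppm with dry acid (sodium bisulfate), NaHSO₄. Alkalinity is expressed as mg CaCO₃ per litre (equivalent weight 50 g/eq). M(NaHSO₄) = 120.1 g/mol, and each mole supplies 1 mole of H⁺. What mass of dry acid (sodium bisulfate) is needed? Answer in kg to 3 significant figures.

Volume: 6,080 US gal × 3.785 L/gal = 23,013 L.
Alkalinity to neutralize: (208 − 157) = 51 mg/L as CaCO₃ × 23,013 L = 1174 g as CaCO₃.
Equivalents of H⁺ required: 1174 ÷ 50 g/eq = 23.47 eq = 23.47 mol NaHSO₄.
Mass of NaHSO₄: 23.47 × 120.1 = 2819 g.

2.82 kg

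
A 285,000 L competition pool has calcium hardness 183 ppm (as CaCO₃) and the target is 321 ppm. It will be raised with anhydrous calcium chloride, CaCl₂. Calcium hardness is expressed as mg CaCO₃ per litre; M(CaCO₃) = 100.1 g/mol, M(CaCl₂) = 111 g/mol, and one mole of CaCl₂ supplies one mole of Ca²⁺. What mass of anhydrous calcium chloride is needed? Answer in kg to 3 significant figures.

43.6 kg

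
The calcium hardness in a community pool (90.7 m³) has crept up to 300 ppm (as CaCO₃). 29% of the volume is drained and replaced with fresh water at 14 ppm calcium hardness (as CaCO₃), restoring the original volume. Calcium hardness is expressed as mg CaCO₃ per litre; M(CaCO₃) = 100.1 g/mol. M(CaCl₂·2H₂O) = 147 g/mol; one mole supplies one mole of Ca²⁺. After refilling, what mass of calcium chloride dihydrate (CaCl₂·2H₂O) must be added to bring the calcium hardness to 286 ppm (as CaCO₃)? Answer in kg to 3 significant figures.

Volume: 90.7 m³ = 90,700 L.
After draining 29% and refilling: 300 × 0.71 + 14 × 0.29 = 217.06 ppm.
Deficit to target: 286 − 217.06 = 68.94 mg/L.
As CaCO₃: 68.94 mg/L × 90,700 L = 6253 g; ÷ 100.1 = 62.47 mol Ca²⁺.
Mass: 62.47 × 147 = 9183 g.

9.18 kg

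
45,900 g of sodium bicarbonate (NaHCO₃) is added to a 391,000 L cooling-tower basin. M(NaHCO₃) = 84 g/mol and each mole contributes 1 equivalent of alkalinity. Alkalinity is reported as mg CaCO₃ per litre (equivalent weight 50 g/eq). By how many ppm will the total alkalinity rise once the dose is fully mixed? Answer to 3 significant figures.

Moles of NaHCO₃: 45,900 g ÷ 84 g/mol = 546.4 mol → 546.4 eq of alkalinity.
As CaCO₃: 546.4 eq × 50 g/eq = 27,320 g.
Rise: 27,320 g / 391,000 L × 1000 = 69.88 mg/L.

69.9 ppm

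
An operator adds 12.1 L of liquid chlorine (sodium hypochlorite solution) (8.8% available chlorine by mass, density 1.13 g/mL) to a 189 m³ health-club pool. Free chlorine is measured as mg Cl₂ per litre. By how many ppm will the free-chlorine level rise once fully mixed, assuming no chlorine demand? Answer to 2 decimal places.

Volume: 189 m³ = 189,000 L.
Mass of solution: 12.1 L × 1000 mL/L × 1.13 g/mL = 13,670 g.
Available chlorine delivered: 13,670 g × 0.088 = 1203 g as Cl₂.
Concentration rise: 1203 g / 189,000 L = 6.366 mg/L = 6.37 ppm.

6.37 ppm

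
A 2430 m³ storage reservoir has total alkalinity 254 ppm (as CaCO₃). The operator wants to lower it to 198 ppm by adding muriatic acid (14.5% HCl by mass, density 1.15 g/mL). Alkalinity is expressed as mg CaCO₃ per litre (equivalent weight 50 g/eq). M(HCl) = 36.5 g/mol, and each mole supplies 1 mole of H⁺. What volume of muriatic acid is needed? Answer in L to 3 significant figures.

596 L

Volume: 2430 m³ = 2,430,000 L.
Alkalinity to neutralize: (254 − 198) = 56 mg/L as CaCO₃ × 2,430,000 L = 136,100 g as CaCO₃.
Equivalents of H⁺ required: 136,100 ÷ 50 g/eq = 2722 eq = 2722 mol HCl.
Mass of HCl: 2722 × 36.5 = 99,340 g.
Mass of 14.5% solution: 99,340 / 0.145 = 685,100 g.
Volume: 685,100 g ÷ 1.15 g/mL = 595,700 mL.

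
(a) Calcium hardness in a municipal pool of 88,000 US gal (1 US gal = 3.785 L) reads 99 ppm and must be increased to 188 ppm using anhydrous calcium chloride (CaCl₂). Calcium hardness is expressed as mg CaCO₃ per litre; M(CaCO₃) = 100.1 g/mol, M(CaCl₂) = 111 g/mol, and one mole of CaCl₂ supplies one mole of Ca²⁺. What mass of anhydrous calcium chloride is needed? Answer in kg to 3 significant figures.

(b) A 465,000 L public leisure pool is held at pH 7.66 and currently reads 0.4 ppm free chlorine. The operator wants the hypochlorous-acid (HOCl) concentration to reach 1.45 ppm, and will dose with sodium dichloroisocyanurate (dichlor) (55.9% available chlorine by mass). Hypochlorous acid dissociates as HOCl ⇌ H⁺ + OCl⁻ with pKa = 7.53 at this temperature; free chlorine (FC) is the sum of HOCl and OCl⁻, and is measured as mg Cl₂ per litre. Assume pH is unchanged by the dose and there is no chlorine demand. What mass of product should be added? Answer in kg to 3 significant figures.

(a) 32.9 kg; (b) 2.50 kg

(a) Volume: 88,000 US gal × 3.785 L/gal = 333,080 L.
(a) Hardness to add: (188 − 99) = 89 mg/L as CaCO₃ × 333,080 L = 29,640 g as CaCO₃.
(a) Moles of Ca²⁺ (1 mol Ca²⁺ ≡ 1 mol CaCO₃): 29,640 / 100.1 g/mol = 296.1 mol.
(a) Mass of CaCl₂: 296.1 × 111 = 32,870 g.

(b) [OCl⁻]/[HOCl] = 10^(pH − pKa) = 10^(7.66 − 7.53) = 1.349; fraction as HOCl = 1/(1 + 1.349) = 0.4257.
(b) Free chlorine required for 1.45 ppm HOCl: 1.45 / 0.4257 = 3.406 ppm.
(b) FC to add: 3.406 − 0.4 = 3.006 mg/L as Cl₂.
(b) Cl₂ equivalent: 3.006 mg/L × 465,000 L = 1398 g.
(b) Product at 55.9% available Cl: 1398 / 0.559 = 2501 g.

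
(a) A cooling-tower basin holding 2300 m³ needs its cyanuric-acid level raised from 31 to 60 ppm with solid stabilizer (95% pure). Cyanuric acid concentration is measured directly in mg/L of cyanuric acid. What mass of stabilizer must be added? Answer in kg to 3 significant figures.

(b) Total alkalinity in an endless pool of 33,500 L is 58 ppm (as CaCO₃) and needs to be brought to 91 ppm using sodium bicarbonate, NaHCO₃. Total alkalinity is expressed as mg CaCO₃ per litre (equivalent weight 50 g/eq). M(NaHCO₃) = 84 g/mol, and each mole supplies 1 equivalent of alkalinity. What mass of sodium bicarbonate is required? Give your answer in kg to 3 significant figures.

(a) 70.2 kg; (b) 1.86 kg

(a) Volume: 2300 m³ = 2,300,000 L.
(a) CYA to add: (60 − 31) = 29 mg/L × 2,300,000 L = 66,700 g cyanuric acid.
(a) At 95% purity: 66,700 / 0.95 = 70,210 g product.

(b) Alkalinity to add: (91 − 58) = 33 mg/L as CaCO₃ × 33,500 L = 1106 g as CaCO₃.
(b) Equivalents: 1106 g ÷ 50 g/eq = 22.11 eq.
(b) NaHCO₃ supplies 1 eq per mole → 22.11 mol.
(b) Mass: 22.11 mol × 84 g/mol = 1857 g.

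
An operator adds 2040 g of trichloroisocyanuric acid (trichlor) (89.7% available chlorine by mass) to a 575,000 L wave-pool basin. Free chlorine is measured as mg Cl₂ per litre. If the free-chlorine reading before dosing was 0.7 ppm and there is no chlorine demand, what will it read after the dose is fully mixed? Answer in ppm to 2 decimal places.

Available chlorine delivered: 2040 g × 0.897 = 1830 g as Cl₂.
Concentration rise: 1830 g / 575,000 L = 3.182 mg/L = 3.18 ppm.
Final FC: 0.7 + 3.18 = 3.88 ppm.

3.88 ppm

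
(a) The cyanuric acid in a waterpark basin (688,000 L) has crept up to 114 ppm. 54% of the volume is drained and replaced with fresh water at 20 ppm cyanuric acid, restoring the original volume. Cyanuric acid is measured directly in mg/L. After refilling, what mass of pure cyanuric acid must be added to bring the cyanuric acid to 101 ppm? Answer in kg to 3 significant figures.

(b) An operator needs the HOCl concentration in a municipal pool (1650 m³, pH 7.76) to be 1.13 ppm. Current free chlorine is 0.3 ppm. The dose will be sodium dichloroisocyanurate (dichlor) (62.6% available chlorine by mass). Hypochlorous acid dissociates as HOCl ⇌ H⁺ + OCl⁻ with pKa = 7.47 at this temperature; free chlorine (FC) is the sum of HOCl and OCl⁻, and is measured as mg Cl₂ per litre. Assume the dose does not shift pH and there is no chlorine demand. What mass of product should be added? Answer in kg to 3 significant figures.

(a) After draining 54% and refilling: 114 × 0.46 + 20 × 0.54 = 63.24 ppm.
(a) Deficit to target: 101 − 63.24 = 37.76 mg/L.
(a) Mass: 37.76 mg/L × 688,000 L = 25,980 g cyanuric acid.

(b) Volume: 1650 m³ = 1,650,000 L.
(b) [OCl⁻]/[HOCl] = 10^(pH − pKa) = 10^(7.76 − 7.47) = 1.95; fraction as HOCl = 1/(1 + 1.95) = 0.339.
(b) Free chlorine required for 1.13 ppm HOCl: 1.13 / 0.339 = 3.333 ppm.
(b) FC to add: 3.333 − 0.3 = 3.033 mg/L as Cl₂.
(b) Cl₂ equivalent: 3.033 mg/L × 1,650,000 L = 5005 g.
(b) Product at 62.6% available Cl: 5005 / 0.626 = 7995 g.

(a) 26.0 kg; (b) 8.00 kg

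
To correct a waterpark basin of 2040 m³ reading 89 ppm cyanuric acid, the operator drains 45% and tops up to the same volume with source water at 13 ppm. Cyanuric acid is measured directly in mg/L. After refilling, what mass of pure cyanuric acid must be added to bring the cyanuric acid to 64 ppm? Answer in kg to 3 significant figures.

18.8 kg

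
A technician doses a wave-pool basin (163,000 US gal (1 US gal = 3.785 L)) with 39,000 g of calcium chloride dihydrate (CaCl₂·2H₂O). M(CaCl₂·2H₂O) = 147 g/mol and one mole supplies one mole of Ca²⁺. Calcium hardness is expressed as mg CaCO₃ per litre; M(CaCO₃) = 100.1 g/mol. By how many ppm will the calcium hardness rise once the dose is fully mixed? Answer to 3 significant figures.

Volume: 163,000 US gal × 3.785 L/gal = 616,955 L.
Moles of Ca²⁺: 39,000 g ÷ 147 g/mol = 265.3 mol.
As CaCO₃: 265.3 mol × 100.1 g/mol = 26,560 g.
Rise: 26,560 g / 616,955 L × 1000 = 43.05 mg/L.

43.0 ppm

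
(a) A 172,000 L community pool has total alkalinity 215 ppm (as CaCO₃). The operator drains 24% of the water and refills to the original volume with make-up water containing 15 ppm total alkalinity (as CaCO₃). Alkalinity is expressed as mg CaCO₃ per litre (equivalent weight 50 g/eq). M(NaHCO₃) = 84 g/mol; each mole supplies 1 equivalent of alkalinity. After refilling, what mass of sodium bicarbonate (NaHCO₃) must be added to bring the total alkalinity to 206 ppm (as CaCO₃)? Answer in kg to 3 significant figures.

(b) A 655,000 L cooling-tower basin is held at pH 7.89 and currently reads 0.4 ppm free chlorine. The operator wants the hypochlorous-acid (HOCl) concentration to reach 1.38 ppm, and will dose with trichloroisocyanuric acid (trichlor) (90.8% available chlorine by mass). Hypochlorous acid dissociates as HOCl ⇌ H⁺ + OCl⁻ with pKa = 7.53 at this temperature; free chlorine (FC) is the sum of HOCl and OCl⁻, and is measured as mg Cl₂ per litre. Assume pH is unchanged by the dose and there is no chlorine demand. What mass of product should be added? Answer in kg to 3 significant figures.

(a) 11.3 kg; (b) 2.99 kg

(a) After draining 24% and refilling: 215 × 0.76 + 15 × 0.24 = 167 ppm.
(a) Deficit to target: 206 − 167 = 39 mg/L.
(a) As CaCO₃: 39 mg/L × 172,000 L = 6708 g; ÷ 50 g/eq ÷ 1 = 134.2 mol NaHCO₃.
(a) Mass: 134.2 × 84 = 11,270 g.

(b) [OCl⁻]/[HOCl] = 10^(pH − pKa) = 10^(7.89 − 7.53) = 2.291; fraction as HOCl = 1/(1 + 2.291) = 0.3039.
(b) Free chlorine required for 1.38 ppm HOCl: 1.38 / 0.3039 = 4.541 ppm.
(b) FC to add: 4.541 − 0.4 = 4.141 mg/L as Cl₂.
(b) Cl₂ equivalent: 4.141 mg/L × 655,000 L = 2713 g.
(b) Product at 90.8% available Cl: 2713 / 0.908 = 2987 g.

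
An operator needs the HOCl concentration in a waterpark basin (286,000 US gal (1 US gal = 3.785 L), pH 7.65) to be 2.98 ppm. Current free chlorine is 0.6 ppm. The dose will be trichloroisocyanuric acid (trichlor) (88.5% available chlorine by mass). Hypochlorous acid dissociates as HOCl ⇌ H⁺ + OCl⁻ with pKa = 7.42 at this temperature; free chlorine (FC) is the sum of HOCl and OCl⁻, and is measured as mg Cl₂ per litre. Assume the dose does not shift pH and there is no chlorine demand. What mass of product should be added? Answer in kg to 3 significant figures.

9.10 kg

Volume: 286,000 US gal × 3.785 L/gal = 1,082,510 L.
[OCl⁻]/[HOCl] = 10^(pH − pKa) = 10^(7.65 − 7.42) = 1.698; fraction as HOCl = 1/(1 + 1.698) = 0.3706.
Free chlorine required for 2.98 ppm HOCl: 2.98 / 0.3706 = 8.041 ppm.
FC to add: 8.041 − 0.6 = 7.441 mg/L as Cl₂.
Cl₂ equivalent: 7.441 mg/L × 1,082,510 L = 8055 g.
Product at 88.5% available Cl: 8055 / 0.885 = 9101 g.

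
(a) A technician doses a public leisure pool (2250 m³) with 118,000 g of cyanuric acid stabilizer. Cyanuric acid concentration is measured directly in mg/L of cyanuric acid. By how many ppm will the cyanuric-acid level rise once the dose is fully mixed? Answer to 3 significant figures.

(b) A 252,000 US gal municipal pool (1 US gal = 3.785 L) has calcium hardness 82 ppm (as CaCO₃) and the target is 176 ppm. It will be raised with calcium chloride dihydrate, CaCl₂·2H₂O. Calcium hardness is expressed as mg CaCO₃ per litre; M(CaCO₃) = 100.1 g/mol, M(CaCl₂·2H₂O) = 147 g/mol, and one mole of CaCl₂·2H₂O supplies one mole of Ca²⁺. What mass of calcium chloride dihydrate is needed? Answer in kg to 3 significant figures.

(a) Volume: 2250 m³ = 2,250,000 L.
(a) Rise: 118,000 g / 2,250,000 L × 1000 = 52.44 mg/L.

(b) Volume: 252,000 US gal × 3.785 L/gal = 953,820 L.
(b) Hardness to add: (176 − 82) = 94 mg/L as CaCO₃ × 953,820 L = 89,660 g as CaCO₃.
(b) Moles of Ca²⁺ (1 mol Ca²⁺ ≡ 1 mol CaCO₃): 89,660 / 100.1 g/mol = 895.7 mol.
(b) Mass of CaCl₂·2H₂O: 895.7 × 147 = 131,700 g.

(a) 52.4 ppm; (b) 132 kg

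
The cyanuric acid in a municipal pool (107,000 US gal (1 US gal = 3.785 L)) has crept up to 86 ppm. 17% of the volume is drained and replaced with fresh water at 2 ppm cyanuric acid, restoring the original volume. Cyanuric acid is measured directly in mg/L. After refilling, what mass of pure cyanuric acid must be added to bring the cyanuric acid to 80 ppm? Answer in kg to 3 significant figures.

3.35 kg

Volume: 107,000 US gal × 3.785 L/gal = 404,995 L.
After draining 17% and refilling: 86 × 0.83 + 2 × 0.17 = 71.72 ppm.
Deficit to target: 80 − 71.72 = 8.28 mg/L.
Mass: 8.28 mg/L × 404,995 L = 3353 g cyanuric acid.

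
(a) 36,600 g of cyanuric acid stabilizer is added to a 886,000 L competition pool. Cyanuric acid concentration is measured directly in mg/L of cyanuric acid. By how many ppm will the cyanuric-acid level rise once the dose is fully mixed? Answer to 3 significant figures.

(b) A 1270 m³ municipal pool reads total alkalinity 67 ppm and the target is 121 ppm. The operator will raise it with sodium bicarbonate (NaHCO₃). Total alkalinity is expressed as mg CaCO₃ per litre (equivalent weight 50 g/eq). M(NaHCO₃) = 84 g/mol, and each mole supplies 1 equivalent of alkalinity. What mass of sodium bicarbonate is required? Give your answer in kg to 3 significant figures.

(a) Rise: 36,600 g / 886,000 L × 1000 = 41.31 mg/L.

(b) Volume: 1270 m³ = 1,270,000 L.
(b) Alkalinity to add: (121 − 67) = 54 mg/L as CaCO₃ × 1,270,000 L = 68,580 g as CaCO₃.
(b) Equivalents: 68,580 g ÷ 50 g/eq = 1372 eq.
(b) NaHCO₃ supplies 1 eq per mole → 1372 mol.
(b) Mass: 1372 mol × 84 g/mol = 115,200 g.

(a) 41.3 ppm; (b) 115 kg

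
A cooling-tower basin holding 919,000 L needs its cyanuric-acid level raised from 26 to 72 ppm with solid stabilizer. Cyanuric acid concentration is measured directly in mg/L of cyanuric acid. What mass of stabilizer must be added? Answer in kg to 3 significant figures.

CYA to add: (72 − 26) = 46 mg/L × 919,000 L = 42,270 g cyanuric acid.

42.3 kg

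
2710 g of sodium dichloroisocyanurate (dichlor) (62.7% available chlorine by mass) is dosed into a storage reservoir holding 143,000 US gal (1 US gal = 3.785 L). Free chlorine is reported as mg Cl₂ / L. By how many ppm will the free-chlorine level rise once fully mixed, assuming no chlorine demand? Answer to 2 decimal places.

3.14 ppm

Volume: 143,000 US gal × 3.785 L/gal = 541,255 L.
Available chlorine delivered: 2710 g × 0.627 = 1699 g as Cl₂.
Concentration rise: 1699 g / 541,255 L = 3.139 mg/L = 3.14 ppm.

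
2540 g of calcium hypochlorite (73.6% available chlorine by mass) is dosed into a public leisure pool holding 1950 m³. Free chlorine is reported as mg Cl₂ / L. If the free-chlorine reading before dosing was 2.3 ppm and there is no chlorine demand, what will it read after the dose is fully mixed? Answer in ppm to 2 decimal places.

3.26 ppm

Volume: 1950 m³ = 1,950,000 L.
Available chlorine delivered: 2540 g × 0.736 = 1869 g as Cl₂.
Concentration rise: 1869 g / 1,950,000 L = 0.9587 mg/L = 0.96 ppm.
Final FC: 2.3 + 0.96 = 3.26 ppm.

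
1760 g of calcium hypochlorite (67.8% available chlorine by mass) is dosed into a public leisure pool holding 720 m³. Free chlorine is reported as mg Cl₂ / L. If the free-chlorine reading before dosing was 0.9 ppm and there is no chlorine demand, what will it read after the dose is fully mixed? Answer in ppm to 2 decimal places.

Volume: 720 m³ = 720,000 L.
Available chlorine delivered: 1760 g × 0.678 = 1193 g as Cl₂.
Concentration rise: 1193 g / 720,000 L = 1.657 mg/L = 1.66 ppm.
Final FC: 0.9 + 1.66 = 2.56 ppm.

2.56 ppm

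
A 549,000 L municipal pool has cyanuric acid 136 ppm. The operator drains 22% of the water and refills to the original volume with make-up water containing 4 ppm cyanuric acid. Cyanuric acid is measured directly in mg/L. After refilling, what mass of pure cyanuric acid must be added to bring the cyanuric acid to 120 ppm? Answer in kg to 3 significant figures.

7.16 kg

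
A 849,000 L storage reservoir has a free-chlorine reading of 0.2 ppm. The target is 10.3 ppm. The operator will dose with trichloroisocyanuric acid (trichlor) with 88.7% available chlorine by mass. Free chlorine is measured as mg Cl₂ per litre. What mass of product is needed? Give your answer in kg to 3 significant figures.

Chlorine deficit: 10.3 − 0.2 = 10.1 ppm = 10.1 mg/L as Cl₂.
Cl₂ equivalent needed: 10.1 mg/L × 849,000 L = 8,575,000 mg = 8575 g.
Product at 88.7% available chlorine: 8575 / 0.887 = 9667 g.

9.67 kg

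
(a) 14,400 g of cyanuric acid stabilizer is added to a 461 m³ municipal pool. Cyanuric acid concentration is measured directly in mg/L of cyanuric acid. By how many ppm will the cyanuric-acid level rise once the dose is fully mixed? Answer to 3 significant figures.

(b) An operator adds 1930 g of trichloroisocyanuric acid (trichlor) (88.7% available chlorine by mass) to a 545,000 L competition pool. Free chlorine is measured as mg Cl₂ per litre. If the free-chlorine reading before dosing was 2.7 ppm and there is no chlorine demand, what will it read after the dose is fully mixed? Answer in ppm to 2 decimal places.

(a) 31.2 ppm; (b) 5.84 ppm

(a) Volume: 461 m³ = 461,000 L.
(a) Rise: 14,400 g / 461,000 L × 1000 = 31.24 mg/L.

(b) Available chlorine delivered: 1930 g × 0.887 = 1712 g as Cl₂.
(b) Concentration rise: 1712 g / 545,000 L = 3.141 mg/L = 3.14 ppm.
(b) Final FC: 2.7 + 3.14 = 5.84 ppm.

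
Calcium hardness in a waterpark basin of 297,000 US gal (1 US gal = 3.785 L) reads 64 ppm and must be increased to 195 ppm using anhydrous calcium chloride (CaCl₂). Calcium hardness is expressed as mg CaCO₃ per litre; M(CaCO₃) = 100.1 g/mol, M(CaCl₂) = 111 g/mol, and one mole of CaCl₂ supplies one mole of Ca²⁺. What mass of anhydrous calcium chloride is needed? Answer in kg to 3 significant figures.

Volume: 297,000 US gal × 3.785 L/gal = 1,124,145 L.
Hardness to add: (195 − 64) = 131 mg/L as CaCO₃ × 1,124,145 L = 147,300 g as CaCO₃.
Moles of Ca²⁺ (1 mol Ca²⁺ ≡ 1 mol CaCO₃): 147,300 / 100.1 g/mol = 1471 mol.
Mass of CaCl₂: 1471 × 111 = 163,300 g.

163 kg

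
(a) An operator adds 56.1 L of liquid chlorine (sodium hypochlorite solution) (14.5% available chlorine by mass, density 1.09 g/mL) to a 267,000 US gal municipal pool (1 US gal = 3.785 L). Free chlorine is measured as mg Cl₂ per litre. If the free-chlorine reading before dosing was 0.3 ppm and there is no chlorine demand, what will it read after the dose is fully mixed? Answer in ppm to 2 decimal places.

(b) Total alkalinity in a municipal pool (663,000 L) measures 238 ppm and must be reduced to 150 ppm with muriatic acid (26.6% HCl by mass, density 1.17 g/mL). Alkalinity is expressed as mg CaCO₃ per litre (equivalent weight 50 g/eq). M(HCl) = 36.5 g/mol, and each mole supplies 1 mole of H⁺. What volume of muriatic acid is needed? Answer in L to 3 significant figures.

(a) Volume: 267,000 US gal × 3.785 L/gal = 1,010,595 L.
(a) Mass of solution: 56.1 L × 1000 mL/L × 1.09 g/mL = 61,150 g.
(a) Available chlorine delivered: 61,150 g × 0.145 = 8867 g as Cl₂.
(a) Concentration rise: 8867 g / 1,010,595 L = 8.774 mg/L = 8.77 ppm.
(a) Final FC: 0.3 + 8.77 = 9.07 ppm.

(b) Alkalinity to neutralize: (238 − 150) = 88 mg/L as CaCO₃ × 663,000 L = 58,340 g as CaCO₃.
(b) Equivalents of H⁺ required: 58,340 ÷ 50 g/eq = 1167 eq = 1167 mol HCl.
(b) Mass of HCl: 1167 × 36.5 = 42,590 g.
(b) Mass of 26.6% solution: 42,590 / 0.266 = 160,100 g.
(b) Volume: 160,100 g ÷ 1.17 g/mL = 136,900 mL.

(a) 9.07 ppm; (b) 137 L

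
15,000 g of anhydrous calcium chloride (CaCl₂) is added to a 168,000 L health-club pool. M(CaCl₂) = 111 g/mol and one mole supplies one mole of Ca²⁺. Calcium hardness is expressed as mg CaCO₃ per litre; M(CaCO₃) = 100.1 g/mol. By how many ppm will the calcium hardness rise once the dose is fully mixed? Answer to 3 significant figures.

80.5 ppm

Moles of Ca²⁺: 15,000 g ÷ 111 g/mol = 135.1 mol.
As CaCO₃: 135.1 mol × 100.1 g/mol = 13,530 g.
Rise: 13,530 g / 168,000 L × 1000 = 80.52 mg/L.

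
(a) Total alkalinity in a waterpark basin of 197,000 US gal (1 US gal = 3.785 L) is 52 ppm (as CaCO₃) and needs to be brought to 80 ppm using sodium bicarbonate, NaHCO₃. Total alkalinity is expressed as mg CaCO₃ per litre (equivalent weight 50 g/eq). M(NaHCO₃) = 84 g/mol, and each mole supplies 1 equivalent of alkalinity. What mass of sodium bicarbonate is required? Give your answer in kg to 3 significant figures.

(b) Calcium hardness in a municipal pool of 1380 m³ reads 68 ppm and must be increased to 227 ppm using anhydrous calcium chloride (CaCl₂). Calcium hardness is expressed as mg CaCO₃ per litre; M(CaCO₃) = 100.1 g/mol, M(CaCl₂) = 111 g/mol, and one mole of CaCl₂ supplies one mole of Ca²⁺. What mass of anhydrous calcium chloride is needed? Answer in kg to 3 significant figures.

(a) 35.1 kg; (b) 243 kg

(a) Volume: 197,000 US gal × 3.785 L/gal = 745,645 L.
(a) Alkalinity to add: (80 − 52) = 28 mg/L as CaCO₃ × 745,645 L = 20,880 g as CaCO₃.
(a) Equivalents: 20,880 g ÷ 50 g/eq = 417.6 eq.
(a) NaHCO₃ supplies 1 eq per mole → 417.6 mol.
(a) Mass: 417.6 mol × 84 g/mol = 35,080 g.

(b) Volume: 1380 m³ = 1,380,000 L.
(b) Hardness to add: (227 − 68) = 159 mg/L as CaCO₃ × 1,380,000 L = 219,400 g as CaCO₃.
(b) Moles of Ca²⁺ (1 mol Ca²⁺ ≡ 1 mol CaCO₃): 219,400 / 100.1 g/mol = 2192 mol.
(b) Mass of CaCl₂: 2192 × 111 = 243,300 g.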